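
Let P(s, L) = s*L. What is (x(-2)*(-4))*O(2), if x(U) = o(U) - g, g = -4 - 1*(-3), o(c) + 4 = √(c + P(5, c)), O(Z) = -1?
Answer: -12 + 8*I*√3 ≈ -12.0 + 13.856*I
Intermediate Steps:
P(s, L) = L*s
o(c) = -4 + √6*√c (o(c) = -4 + √(c + c*5) = -4 + √(c + 5*c) = -4 + √(6*c) = -4 + √6*√c)
g = -1 (g = -4 + 3 = -1)
x(U) = -3 + √6*√U (x(U) = (-4 + √6*√U) - 1*(-1) = (-4 + √6*√U) + 1 = -3 + √6*√U)
(x(-2)*(-4))*O(2) = ((-3 + √6*√(-2))*(-4))*(-1) = ((-3 + √6*(I*√2))*(-4))*(-1) = ((-3 + 2*I*√3)*(-4))*(-1) = (12 - 8*I*√3)*(-1) = -12 + 8*I*√3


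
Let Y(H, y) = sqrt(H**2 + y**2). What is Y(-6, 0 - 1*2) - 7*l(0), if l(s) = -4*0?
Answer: 2*sqrt(10) ≈ 6.3246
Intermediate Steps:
l(s) = 0
Y(-6, 0 - 1*2) - 7*l(0) = sqrt((-6)**2 + (0 - 1*2)**2) - 7*0 = sqrt(36 + (0 - 2)**2) + 0 = sqrt(36 + (-2)**2) + 0 = sqrt(36 + 4) + 0 = sqrt(40) + 0 = 2*sqrt(10) + 0 = 2*sqrt(10)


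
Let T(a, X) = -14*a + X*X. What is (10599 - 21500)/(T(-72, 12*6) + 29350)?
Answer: -10901/35542 ≈ -0.30671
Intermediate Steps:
T(a, X) = X**2 - 14*a (T(a, X) = -14*a + X**2 = X**2 - 14*a)
(10599 - 21500)/(T(-72, 12*6) + 29350) = (10599 - 21500)/(((12*6)**2 - 14*(-72)) + 29350) = -10901/((72**2 + 1008) + 29350) = -10901/((5184 + 1008) + 29350) = -10901/(6192 + 29350) = -10901/35542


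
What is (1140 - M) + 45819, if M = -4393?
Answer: 51352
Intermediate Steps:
(1140 - M) + 45819 = (1140 - 1*(-4393)) + 45819 = (1140 + 4393) + 45819 = 5533 + 45819 = 51352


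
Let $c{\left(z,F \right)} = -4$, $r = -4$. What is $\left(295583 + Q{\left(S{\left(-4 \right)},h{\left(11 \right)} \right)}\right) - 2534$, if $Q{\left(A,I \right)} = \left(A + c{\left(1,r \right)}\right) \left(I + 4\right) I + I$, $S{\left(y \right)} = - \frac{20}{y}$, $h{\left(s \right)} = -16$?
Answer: $293225$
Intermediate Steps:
$Q{\left(A,I \right)} = I + I \left(-4 + A\right) \left(4 + I\right)$ ($Q{\left(A,I \right)} = \left(A - 4\right) \left(I + 4\right) I + I = \left(-4 + A\right) \left(4 + I\right) I + I = I \left(-4 + A\right) \left(4 + I\right) + I = I + I \left(-4 + A\right) \left(4 + I\right)$)
$\left(295583 + Q{\left(S{\left(-4 \right)},h{\left(11 \right)} \right)}\right) - 2534 = \left(295583 - 16 \left(-15 - -64 + 4 \left(- \frac{20}{-4}\right) + - \frac{20}{-4} \left(-16\right)\right)\right) - 2534 = \left(295583 - 16 \left(-15 + 64 + 4 \left(\left(-20\right) \left(- \frac{1}{4}\right)\right) + \left(-20\right) \left(- \frac{1}{4}\right) \left(-16\right)\right)\right) - 2534 = \left(295583 - 16 \left(-15 + 64 + 4 \cdot 5 + 5 \left(-16\right)\right)\right) - 2534 = \left(295583 - 16 \left(-15 + 64 + 20 - 80\right)\right) - 2534 = \left(295583 - -176\right) - 2534 = \left(295583 + 176\right) - 2534 = 295759 - 2534 = 293225$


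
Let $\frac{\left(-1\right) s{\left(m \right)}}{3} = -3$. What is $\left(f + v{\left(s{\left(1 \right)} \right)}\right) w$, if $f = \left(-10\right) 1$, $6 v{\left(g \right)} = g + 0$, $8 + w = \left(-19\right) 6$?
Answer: $1037$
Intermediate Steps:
$w = -122$ ($w = -8 - 114 = -122$)
$s{\left(m \right)} = 9$ ($s{\left(m \right)} = \left(-3\right) \left(-3\right) = 9$)
$v{\left(g \right)} = \frac{g}{6}$ ($v{\left(g \right)} = \frac{g + 0}{6} = \frac{g}{6}$)
$f = -10$
$\left(f + v{\left(s{\left(1 \right)} \right)}\right) w = \left(-10 + \frac{1}{6} \cdot 9\right) \left(-122\right) = \left(-10 + \frac{3}{2}\right) \left(-122\right) = \left(- \frac{17}{2}\right) \left(-122\right) = 1037$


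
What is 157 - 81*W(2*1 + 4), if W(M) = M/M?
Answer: 76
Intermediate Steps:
W(M) = 1
157 - 81*W(2*1 + 4) = 157 - 81*1 = 157 - 81 = 76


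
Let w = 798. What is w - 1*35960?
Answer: -35162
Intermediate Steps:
w - 1*35960 = 798 - 1*35960 = 798 - 35960 = -35162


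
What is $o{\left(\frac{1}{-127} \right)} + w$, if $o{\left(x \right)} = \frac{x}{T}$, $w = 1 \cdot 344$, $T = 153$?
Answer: $\frac{6684263}{19431} \approx 344.0$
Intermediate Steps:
$w = 344$
$o{\left(x \right)} = \frac{x}{153}$
$o{\left(\frac{1}{-127} \right)} + w = \frac{1}{153 \left(-127\right)} + 344 = \frac{1}{153} \left(- \frac{1}{127}\right) + 344 = - \frac{1}{19431} + 344 = \frac{6684263}{19431}$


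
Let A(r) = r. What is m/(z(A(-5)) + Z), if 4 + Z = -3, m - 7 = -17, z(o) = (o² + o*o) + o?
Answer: -5/19 ≈ -0.26316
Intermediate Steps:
z(o) = o + 2*o² (z(o) = (o² + o²) + o = 2*o² + o = o + 2*o²)
m = -10 (m = 7 - 17 = -10)
Z = -7 (Z = -4 - 3 = -7)
m/(z(A(-5)) + Z) = -10/(-5*(1 + 2*(-5)) - 7) = -10/(-5*(1 - 10) - 7) = -10/(-5*(-9) - 7) = -10/(45 - 7) = -10/38 = -10*1/38 = -5/19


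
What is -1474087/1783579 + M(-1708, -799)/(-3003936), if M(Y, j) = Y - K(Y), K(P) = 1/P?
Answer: -5900022206059/7143676222592 ≈ -0.82591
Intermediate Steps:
M(Y, j) = Y - 1/Y
-1474087/1783579 + M(-1708, -799)/(-3003936) = -1474087/1783579 + (-1708 - 1/(-1708))/(-3003936) = -1474087*1/1783579 + (-1708 - 1*(-1/1708))*(-1/3003936) = -1474087/1783579 + (-1708 + 1/1708)*(-1/3003936) = -1474087/1783579 - 2917263/1708*(-1/3003936) = -1474087/1783579 + 972421/1710240896 = -5900022206059/7143676222592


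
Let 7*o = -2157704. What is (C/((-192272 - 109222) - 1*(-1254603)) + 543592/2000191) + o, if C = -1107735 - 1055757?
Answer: -457052629468003076/1482755589637 ≈ -3.0825e+5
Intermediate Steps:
o = -2157704/7 (o = (⅐)*(-2157704) = -2157704/7 ≈ -3.0824e+5)
C = -2163492
(C/((-192272 - 109222) - 1*(-1254603)) + 543592/2000191) + o = (-2163492/((-192272 - 109222) - 1*(-1254603)) + 543592/2000191) - 2157704/7 = (-2163492/(-301494 + 1254603) + 543592*(1/2000191)) - 2157704/7 = (-2163492/953109 + 543592/2000191) - 2157704/7 = (-2163492*1/953109 + 543592/2000191) - 2157704/7 = (-240388/105901 + 543592/2000191) - 2157704/7 = -423254977716/211822227091 - 2157704/7 = -457052629468003076/1482755589637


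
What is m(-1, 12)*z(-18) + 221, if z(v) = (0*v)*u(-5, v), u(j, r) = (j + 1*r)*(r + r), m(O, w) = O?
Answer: 221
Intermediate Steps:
u(j, r) = 2*r*(j + r) (u(j, r) = (j + r)*(2*r) = 2*r*(j + r))
z(v) = 0 (z(v) = (0*v)*(2*v*(-5 + v)) = 0*(2*v*(-5 + v)) = 0)
m(-1, 12)*z(-18) + 221 = -1*0 + 221 = 0 + 221 = 221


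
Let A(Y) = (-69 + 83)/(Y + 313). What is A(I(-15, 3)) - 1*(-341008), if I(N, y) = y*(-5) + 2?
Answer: 51151207/150 ≈ 3.4101e+5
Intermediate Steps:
I(N, y) = 2 - 5*y (I(N, y) = -5*y + 2 = 2 - 5*y)
A(Y) = 14/(313 + Y)
A(I(-15, 3)) - 1*(-341008) = 14/(313 + (2 - 5*3)) - 1*(-341008) = 14/(313 + (2 - 15)) + 341008 = 14/(313 - 13) + 341008 = 14/300 + 341008 = 14*(1/300) + 341008 = 7/150 + 341008 = 51151207/150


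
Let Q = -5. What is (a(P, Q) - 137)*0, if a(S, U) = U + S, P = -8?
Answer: 0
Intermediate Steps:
a(S, U) = S + U
(a(P, Q) - 137)*0 = ((-8 - 5) - 137)*0 = (-13 - 137)*0 = -150*0 = 0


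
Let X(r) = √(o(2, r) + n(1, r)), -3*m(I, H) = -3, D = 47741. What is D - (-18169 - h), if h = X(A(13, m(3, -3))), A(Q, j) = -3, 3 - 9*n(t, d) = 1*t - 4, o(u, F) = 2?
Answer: 65910 + 2*√6/3 ≈ 65912.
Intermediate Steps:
m(I, H) = 1 (m(I, H) = -⅓*(-3) = 1)
n(t, d) = 7/9 - t/9 (n(t, d) = ⅓ - (1*t - 4)/9 = ⅓ - (t - 4)/9 = ⅓ - (-4 + t)/9 = ⅓ + (4/9 - t/9) = 7/9 - t/9)
X(r) = 2*√6/3 (X(r) = √(2 + (7/9 - ⅑*1)) = √(2 + (7/9 - ⅑)) = √(2 + ⅔) = √(8/3) = 2*√6/3)
h = 2*√6/3 ≈ 1.6330
D - (-18169 - h) = 47741 - (-18169 - 2*√6/3) = 47741 + (18169 + 2*√6/3) = 65910 + 2*√6/3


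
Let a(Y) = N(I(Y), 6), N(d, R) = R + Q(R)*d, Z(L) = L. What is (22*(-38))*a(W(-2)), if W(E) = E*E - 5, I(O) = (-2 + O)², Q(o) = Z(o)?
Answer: -50160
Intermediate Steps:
Q(o) = o
N(d, R) = R + R*d
W(E) = -5 + E² (W(E) = E² - 5 = -5 + E²)
a(Y) = 6 + 6*(-2 + Y)² (a(Y) = 6*(1 + (-2 + Y)²) = 6 + 6*(-2 + Y)²)
(22*(-38))*a(W(-2)) = (22*(-38))*(6 + 6*(-2 + (-5 + (-2)²))²) = -836*(6 + 6*(-2 + (-5 + 4))²) = -836*(6 + 6*(-2 - 1)²) = -836*(6 + 6*(-3)²) = -836*(6 + 6*9) = -836*(6 + 54) = -836*60 = -50160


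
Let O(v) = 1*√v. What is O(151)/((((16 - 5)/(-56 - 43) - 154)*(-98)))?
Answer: 9*√151/135926 ≈ 0.00081363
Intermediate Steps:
O(v) = √v
O(151)/((((16 - 5)/(-56 - 43) - 154)*(-98))) = √151/((((16 - 5)/(-56 - 43) - 154)*(-98))) = √151/(((11/(-99) - 154)*(-98))) = √151/(((11*(-1/99) - 154)*(-98))) = √151/(((-⅑ - 154)*(-98))) = √151/((-1387/9*(-98))) = √151/(135926/9) = √151*(9/135926) = 9*√151/135926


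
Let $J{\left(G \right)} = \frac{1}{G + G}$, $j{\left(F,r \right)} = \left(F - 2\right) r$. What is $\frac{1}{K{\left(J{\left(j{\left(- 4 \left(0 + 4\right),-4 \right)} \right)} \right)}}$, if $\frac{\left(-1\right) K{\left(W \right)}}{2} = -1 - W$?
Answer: $\frac{72}{145} \approx 0.49655$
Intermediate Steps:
$j{\left(F,r \right)} = r \left(-2 + F\right)$ ($j{\left(F,r \right)} = \left(-2 + F\right) r = r \left(-2 + F\right)$)
$J{\left(G \right)} = \frac{1}{2 G}$
$K{\left(W \right)} = 2 + 2 W$ ($K{\left(W \right)} = - 2 \left(-1 - W\right) = 2 + 2 W$)
$\frac{1}{K{\left(J{\left(j{\left(- 4 \left(0 + 4\right),-4 \right)} \right)} \right)}} = \frac{1}{2 + 2 \frac{1}{2 \left(- 4 \left(-2 - 4 \left(0 + 4\right)\right)\right)}} = \frac{1}{2 + 2 \frac{1}{2 \left(- 4 \left(-2 - 16\right)\right)}} = \frac{1}{2 + 2 \frac{1}{2 \left(\left(-4\right) \left(-18\right)\right)}} = \frac{1}{2 + 2 \frac{1}{2 \cdot 72}} = \frac{1}{2 + 2 \cdot \frac{1}{2} \cdot \frac{1}{72}} = \frac{1}{2 + 2 \cdot \frac{1}{144}} = \frac{1}{2 + \frac{1}{72}} = \frac{1}{\frac{145}{72}} = \frac{72}{145}$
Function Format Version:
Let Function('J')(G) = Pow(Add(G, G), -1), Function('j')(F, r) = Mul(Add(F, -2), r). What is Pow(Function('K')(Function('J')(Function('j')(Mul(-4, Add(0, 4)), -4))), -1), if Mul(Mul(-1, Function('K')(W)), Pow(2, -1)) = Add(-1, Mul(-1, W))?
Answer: Rational(72, 145) ≈ 0.49655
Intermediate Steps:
Function('j')(F, r) = Mul(r, Add(-2, F)) (Function('j')(F, r) = Mul(Add(-2, F), r) = Mul(r, Add(-2, F)))
Function('J')(G) = Mul(Rational(1, 2), Pow(G, -1)) (Function('J')(G) = Pow(Mul(2, G), -1) = Mul(Rational(1, 2), Pow(G, -1)))
Function('K')(W) = Add(2, Mul(2, W)) (Function('K')(W) = Mul(-2, Add(-1, Mul(-1, W))) = Add(2, Mul(2, W)))
Pow(Function('K')(Function('J')(Function('j')(Mul(-4, Add(0, 4)), -4))), -1) = Pow(Add(2, Mul(2, Mul(Rational(1, 2), Pow(Mul(-4, Add(-2, Mul(-4, Add(0, 4)))), -1)))), -1) = Pow(Add(2, Mul(2, Mul(Rational(1, 2), Pow(Mul(-4, Add(-2, Mul(-4, 4))), -1)))), -1) = Pow(Add(2, Mul(2, Mul(Rational(1, 2), Pow(Mul(-4, Add(-2, -16)), -1)))), -1) = Pow(Add(2, Mul(2, Mul(Rational(1, 2), Pow(Mul(-4, -18), -1)))), -1) = Pow(Add(2, Mul(2, Mul(Rational(1, 2), Pow(72, -1)))), -1) = Pow(Add(2, Mul(2, Mul(Rational(1, 2), Rational(1, 72)))), -1) = Pow(Add(2, Mul(2, Rational(1, 144))), -1) = Pow(Add(2, Rational(1, 72)), -1) = Pow(Rational(145, 72), -1) = Rational(72, 145)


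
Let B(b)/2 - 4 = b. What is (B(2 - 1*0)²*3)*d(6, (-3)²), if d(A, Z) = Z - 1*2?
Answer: 3024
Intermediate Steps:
d(A, Z) = -2 + Z (d(A, Z) = Z - 2 = -2 + Z)
B(b) = 8 + 2*b
(B(2 - 1*0)²*3)*d(6, (-3)²) = ((8 + 2*(2 - 1*0))²*3)*(-2 + (-3)²) = ((8 + 2*(2 + 0))²*3)*(-2 + 9) = ((8 + 2*2)²*3)*7 = ((8 + 4)²*3)*7 = (12²*3)*7 = (144*3)*7 = 432*7 = 3024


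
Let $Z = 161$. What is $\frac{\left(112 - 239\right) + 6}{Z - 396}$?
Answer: $\frac{121}{235} \approx 0.51489$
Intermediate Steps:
$\frac{\left(112 - 239\right) + 6}{Z - 396} = \frac{\left(112 - 239\right) + 6}{161 - 396} = \frac{-127 + 6}{-235} = \left(-121\right) \left(- \frac{1}{235}\right) = \frac{121}{235}$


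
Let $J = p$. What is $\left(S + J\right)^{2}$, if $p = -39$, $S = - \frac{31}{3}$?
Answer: $\frac{21904}{9} \approx 2433.8$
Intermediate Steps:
$S = - \frac{31}{3}$ ($S = \left(-31\right) \frac{1}{3} = - \frac{31}{3} \approx -10.333$)
$J = -39$
$\left(S + J\right)^{2} = \left(- \frac{31}{3} - 39\right)^{2} = \left(- \frac{148}{3}\right)^{2} = \frac{21904}{9}$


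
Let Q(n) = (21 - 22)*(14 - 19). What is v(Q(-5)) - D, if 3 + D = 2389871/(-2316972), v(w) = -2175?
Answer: -5030073313/2316972 ≈ -2171.0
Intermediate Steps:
Q(n) = 5 (Q(n) = -1*(-5) = 5)
D = -9340787/2316972 (D = -3 + 2389871/(-2316972) = -3 + 2389871*(-1/2316972) = -3 - 2389871/2316972 = -9340787/2316972 ≈ -4.0315)
v(Q(-5)) - D = -2175 - 1*(-9340787/2316972) = -2175 + 9340787/2316972 = -5030073313/2316972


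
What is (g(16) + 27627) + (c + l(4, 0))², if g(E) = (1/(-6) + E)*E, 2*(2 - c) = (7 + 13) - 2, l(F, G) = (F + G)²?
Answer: 83884/3 ≈ 27961.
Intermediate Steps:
c = -7 (c = 2 - ((7 + 13) - 2)/2 = 2 - (20 - 2)/2 = 2 - ½*18 = 2 - 9 = -7)
g(E) = E*(-⅙ + E) (g(E) = (-⅙ + E)*E = E*(-⅙ + E))
(g(16) + 27627) + (c + l(4, 0))² = (16*(-⅙ + 16) + 27627) + (-7 + (4 + 0)²)² = (16*(95/6) + 27627) + (-7 + 4²)² = (760/3 + 27627) + (-7 + 16)² = 83641/3 + 9² = 83641/3 + 81 = 83884/3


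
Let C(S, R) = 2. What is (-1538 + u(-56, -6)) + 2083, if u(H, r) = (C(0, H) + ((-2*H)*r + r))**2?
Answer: 457521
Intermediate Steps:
u(H, r) = (2 + r - 2*H*r)**2 (u(H, r) = (2 + ((-2*H)*r + r))**2 = (2 + (-2*H*r + r))**2 = (2 + (r - 2*H*r))**2 = (2 + r - 2*H*r)**2)
(-1538 + u(-56, -6)) + 2083 = (-1538 + (2 - 6 - 2*(-56)*(-6))**2) + 2083 = (-1538 + (2 - 6 - 672)**2) + 2083 = (-1538 + (-676)**2) + 2083 = (-1538 + 456976) + 2083 = 455438 + 2083 = 457521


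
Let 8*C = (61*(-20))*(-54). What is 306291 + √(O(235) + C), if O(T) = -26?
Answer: 306291 + √8209 ≈ 3.0638e+5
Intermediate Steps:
C = 8235 (C = ((61*(-20))*(-54))/8 = (-1220*(-54))/8 = (⅛)*65880 = 8235)
306291 + √(O(235) + C) = 306291 + √(-26 + 8235) = 306291 + √8209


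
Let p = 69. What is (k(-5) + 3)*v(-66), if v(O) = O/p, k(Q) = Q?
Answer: 44/23 ≈ 1.9130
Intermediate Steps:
v(O) = O/69
(k(-5) + 3)*v(-66) = (-5 + 3)*((1/69)*(-66)) = -2*(-22/23) = 44/23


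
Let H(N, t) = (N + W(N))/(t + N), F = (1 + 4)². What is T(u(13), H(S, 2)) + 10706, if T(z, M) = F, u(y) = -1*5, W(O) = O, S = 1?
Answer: 10731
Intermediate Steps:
u(y) = -5
F = 25 (F = 5² = 25)
H(N, t) = 2*N/(N + t) (H(N, t) = (N + N)/(t + N) = (2*N)/(N + t) = 2*N/(N + t))
T(z, M) = 25
T(u(13), H(S, 2)) + 10706 = 25 + 10706 = 10731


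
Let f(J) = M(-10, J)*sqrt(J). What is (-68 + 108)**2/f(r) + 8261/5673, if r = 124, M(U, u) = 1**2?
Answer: 8261/5673 + 800*sqrt(31)/31 ≈ 145.14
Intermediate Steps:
M(U, u) = 1
f(J) = sqrt(J) (f(J) = 1*sqrt(J) = sqrt(J))
(-68 + 108)**2/f(r) + 8261/5673 = (-68 + 108)**2/(sqrt(124)) + 8261/5673 = 40**2/((2*sqrt(31))) + 8261*(1/5673) = 1600*(sqrt(31)/62) + 8261/5673 = 800*sqrt(31)/31 + 8261/5673 = 8261/5673 + 800*sqrt(31)/31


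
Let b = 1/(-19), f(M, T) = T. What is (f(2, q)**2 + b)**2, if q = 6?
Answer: 466489/361 ≈ 1292.2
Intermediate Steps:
b = -1/19 ≈ -0.052632
(f(2, q)**2 + b)**2 = (6**2 - 1/19)**2 = (36 - 1/19)**2 = (683/19)**2 = 466489/361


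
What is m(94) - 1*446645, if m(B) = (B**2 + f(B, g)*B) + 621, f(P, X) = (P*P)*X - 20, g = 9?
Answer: 7036188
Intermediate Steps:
f(P, X) = -20 + X*P**2 (f(P, X) = P**2*X - 20 = X*P**2 - 20 = -20 + X*P**2)
m(B) = 621 + B**2 + B*(-20 + 9*B**2) (m(B) = (B**2 + (-20 + 9*B**2)*B) + 621 = (B**2 + B*(-20 + 9*B**2)) + 621 = 621 + B**2 + B*(-20 + 9*B**2))
m(94) - 1*446645 = (621 + 94**2 + 94*(-20 + 9*94**2)) - 1*446645 = (621 + 8836 + 94*(-20 + 9*8836)) - 446645 = (621 + 8836 + 94*(-20 + 79524)) - 446645 = (621 + 8836 + 94*79504) - 446645 = (621 + 8836 + 7473376) - 446645 = 7482833 - 446645 = 7036188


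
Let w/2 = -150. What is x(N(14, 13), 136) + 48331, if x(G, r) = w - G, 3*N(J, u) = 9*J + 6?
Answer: 47987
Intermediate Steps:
w = -300 (w = 2*(-150) = -300)
N(J, u) = 2 + 3*J (N(J, u) = (9*J + 6)/3 = (6 + 9*J)/3 = 2 + 3*J)
x(G, r) = -300 - G
x(N(14, 13), 136) + 48331 = (-300 - (2 + 3*14)) + 48331 = (-300 - (2 + 42)) + 48331 = (-300 - 1*44) + 48331 = (-300 - 44) + 48331 = -344 + 48331 = 47987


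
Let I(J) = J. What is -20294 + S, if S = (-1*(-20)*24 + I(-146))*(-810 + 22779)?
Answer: 7317352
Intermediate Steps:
S = 7337646 (S = (-1*(-20)*24 - 146)*(-810 + 22779) = (20*24 - 146)*21969 = (480 - 146)*21969 = 334*21969 = 7337646)
-20294 + S = -20294 + 7337646 = 7317352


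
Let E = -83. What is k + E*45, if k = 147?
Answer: -3588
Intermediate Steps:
k + E*45 = 147 - 83*45 = 147 - 3735 = -3588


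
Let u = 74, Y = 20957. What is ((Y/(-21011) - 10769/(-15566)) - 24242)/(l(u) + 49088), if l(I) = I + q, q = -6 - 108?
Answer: -7928621221895/16041502820848 ≈ -0.49426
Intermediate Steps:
q = -114
l(I) = -114 + I (l(I) = I - 114 = -114 + I)
((Y/(-21011) - 10769/(-15566)) - 24242)/(l(u) + 49088) = ((20957/(-21011) - 10769/(-15566)) - 24242)/((-114 + 74) + 49088) = ((20957*(-1/21011) - 10769*(-1/15566)) - 24242)/(-40 + 49088) = ((-20957/21011 + 10769/15566) - 24242)/49048 = (-99949203/327057226 - 24242)*(1/49048) = -7928621221895/327057226*1/49048 = -7928621221895/16041502820848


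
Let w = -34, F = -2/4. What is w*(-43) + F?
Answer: 2923/2 ≈ 1461.5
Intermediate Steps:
F = -1/2 (F = -2*1/4 = -1/2 ≈ -0.50000)
w*(-43) + F = -34*(-43) - 1/2 = 1462 - 1/2 = 2923/2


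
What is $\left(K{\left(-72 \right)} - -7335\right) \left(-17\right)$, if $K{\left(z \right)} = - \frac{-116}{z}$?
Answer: $- \frac{2244017}{18} \approx -1.2467 \cdot 10^{5}$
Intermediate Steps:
$K{\left(z \right)} = \frac{116}{z}$
$\left(K{\left(-72 \right)} - -7335\right) \left(-17\right) = \left(\frac{116}{-72} - -7335\right) \left(-17\right) = \left(116 \left(- \frac{1}{72}\right) + 7335\right) \left(-17\right) = \left(- \frac{29}{18} + 7335\right) \left(-17\right) = \frac{132001}{18} \left(-17\right) = - \frac{2244017}{18}$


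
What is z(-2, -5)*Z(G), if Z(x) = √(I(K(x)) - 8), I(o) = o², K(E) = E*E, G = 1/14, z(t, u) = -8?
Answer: -2*I*√307327/49 ≈ -22.627*I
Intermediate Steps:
G = 1/14 (G = 1*(1/14) = 1/14 ≈ 0.071429)
K(E) = E²
Z(x) = √(-8 + x⁴) (Z(x) = √((x²)² - 8) = √(x⁴ - 8) = √(-8 + x⁴))
z(-2, -5)*Z(G) = -8*√(-8 + (1/14)⁴) = -8*√(-8 + 1/38416) = -2*I*√307327/49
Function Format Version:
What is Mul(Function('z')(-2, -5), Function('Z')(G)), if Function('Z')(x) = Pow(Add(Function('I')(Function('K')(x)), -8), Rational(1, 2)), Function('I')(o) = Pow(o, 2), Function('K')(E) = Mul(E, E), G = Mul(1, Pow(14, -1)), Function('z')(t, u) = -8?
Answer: Mul(Rational(-2, 49), I, Pow(307327, Rational(1, 2))) ≈ Mul(-22.627, I)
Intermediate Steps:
G = Rational(1, 14) (G = Mul(1, Rational(1, 14)) = Rational(1, 14) ≈ 0.071429)
Function('K')(E) = Pow(E, 2)
Function('Z')(x) = Pow(Add(-8, Pow(x, 4)), Rational(1, 2)) (Function('Z')(x) = Pow(Add(Pow(Pow(x, 2), 2), -8), Rational(1, 2)) = Pow(Add(Pow(x, 4), -8), Rational(1, 2)) = Pow(Add(-8, Pow(x, 4)), Rational(1, 2)))
Mul(Function('z')(-2, -5), Function('Z')(G)) = Mul(-8, Pow(Add(-8, Pow(Rational(1, 14), 4)), Rational(1, 2))) = Mul(-8, Pow(Add(-8, Rational(1, 38416)), Rational(1, 2))) = Mul(-8, Pow(Rational(-307327, 38416), Rational(1, 2))) = Mul(-8, Mul(Rational(1, 196), I, Pow(307327, Rational(1, 2)))) = Mul(Rational(-2, 49), I, Pow(307327, Rational(1, 2)))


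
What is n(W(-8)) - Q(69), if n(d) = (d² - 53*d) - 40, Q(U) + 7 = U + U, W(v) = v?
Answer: 317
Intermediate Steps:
Q(U) = -7 + 2*U (Q(U) = -7 + (U + U) = -7 + 2*U)
n(d) = -40 + d² - 53*d
n(W(-8)) - Q(69) = (-40 + (-8)² - 53*(-8)) - (-7 + 2*69) = (-40 + 64 + 424) - (-7 + 138) = 448 - 1*131 = 448 - 131 = 317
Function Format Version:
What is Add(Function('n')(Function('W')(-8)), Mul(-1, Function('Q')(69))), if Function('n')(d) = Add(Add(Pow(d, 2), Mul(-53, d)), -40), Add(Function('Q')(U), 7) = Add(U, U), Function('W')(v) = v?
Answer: 317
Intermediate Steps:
Function('Q')(U) = Add(-7, Mul(2, U)) (Function('Q')(U) = Add(-7, Add(U, U)) = Add(-7, Mul(2, U)))
Function('n')(d) = Add(-40, Pow(d, 2), Mul(-53, d))
Add(Function('n')(Function('W')(-8)), Mul(-1, Function('Q')(69))) = Add(Add(-40, Pow(-8, 2), Mul(-53, -8)), Mul(-1, Add(-7, Mul(2, 69)))) = Add(Add(-40, 64, 424), Mul(-1, Add(-7, 138))) = Add(448, Mul(-1, 131)) = Add(448, -131) = 317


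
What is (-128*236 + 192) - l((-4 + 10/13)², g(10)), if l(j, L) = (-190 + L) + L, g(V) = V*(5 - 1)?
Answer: -29906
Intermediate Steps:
g(V) = 4*V (g(V) = V*4 = 4*V)
l(j, L) = -190 + 2*L
(-128*236 + 192) - l((-4 + 10/13)², g(10)) = (-128*236 + 192) - (-190 + 2*(4*10)) = (-30208 + 192) - (-190 + 2*40) = -30016 - (-190 + 80) = -30016 - 1*(-110) = -30016 + 110 = -29906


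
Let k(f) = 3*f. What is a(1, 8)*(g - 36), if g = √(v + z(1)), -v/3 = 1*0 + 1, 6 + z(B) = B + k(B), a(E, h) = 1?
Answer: -36 + I*√5 ≈ -36.0 + 2.2361*I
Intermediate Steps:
z(B) = -6 + 4*B (z(B) = -6 + (B + 3*B) = -6 + 4*B)
v = -3 (v = -3*(1*0 + 1) = -3*(0 + 1) = -3*1 = -3)
g = I*√5 (g = √(-3 + (-6 + 4*1)) = √(-3 + (-6 + 4)) = √(-3 - 2) = √(-5) = I*√5 ≈ 2.2361*I)
a(1, 8)*(g - 36) = 1*(I*√5 - 36) = 1*(-36 + I*√5) = -36 + I*√5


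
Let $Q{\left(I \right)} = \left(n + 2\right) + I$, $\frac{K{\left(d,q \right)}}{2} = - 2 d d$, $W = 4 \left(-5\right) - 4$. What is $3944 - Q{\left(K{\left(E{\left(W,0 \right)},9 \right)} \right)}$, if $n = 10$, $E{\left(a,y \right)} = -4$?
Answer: $3996$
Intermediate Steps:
$W = -24$ ($W = -20 - 4 = -24$)
$K{\left(d,q \right)} = - 4 d^{2}$ ($K{\left(d,q \right)} = 2 - 2 d d = 2 \left(- 2 d^{2}\right) = - 4 d^{2}$)
$Q{\left(I \right)} = 12 + I$ ($Q{\left(I \right)} = \left(10 + 2\right) + I = 12 + I$)
$3944 - Q{\left(K{\left(E{\left(W,0 \right)},9 \right)} \right)} = 3944 - \left(12 - 4 \left(-4\right)^{2}\right) = 3944 - \left(12 - 64\right) = 3944 - -52 = 3944 + 52 = 3996$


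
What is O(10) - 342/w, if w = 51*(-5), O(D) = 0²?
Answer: 114/85 ≈ 1.3412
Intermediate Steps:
O(D) = 0
w = -255
O(10) - 342/w = 0 - 342/(-255) = 0 - 342*(-1)/255 = 0 - 1*(-114/85) = 0 + 114/85 = 114/85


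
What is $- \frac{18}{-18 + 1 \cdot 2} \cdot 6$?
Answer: $\frac{27}{4} \approx 6.75$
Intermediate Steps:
$- \frac{18}{-18 + 1 \cdot 2} \cdot 6 = - \frac{18}{-18 + 2} \cdot 6 = - \frac{18}{-16} \cdot 6 = \left(-18\right) \left(- \frac{1}{16}\right) 6 = \frac{9}{8} \cdot 6 = \frac{27}{4}$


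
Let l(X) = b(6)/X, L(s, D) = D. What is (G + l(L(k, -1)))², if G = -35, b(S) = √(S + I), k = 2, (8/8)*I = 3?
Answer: 1444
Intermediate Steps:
I = 3
b(S) = √(3 + S) (b(S) = √(S + 3) = √(3 + S))
l(X) = 3/X (l(X) = √(3 + 6)/X = √9/X = 3/X)
(G + l(L(k, -1)))² = (-35 + 3/(-1))² = (-35 + 3*(-1))² = (-35 - 3)² = (-38)² = 1444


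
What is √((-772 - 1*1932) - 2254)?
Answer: I*√4958 ≈ 70.413*I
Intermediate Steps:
√((-772 - 1*1932) - 2254) = √((-772 - 1932) - 2254) = √(-2704 - 2254) = √(-4958) = I*√4958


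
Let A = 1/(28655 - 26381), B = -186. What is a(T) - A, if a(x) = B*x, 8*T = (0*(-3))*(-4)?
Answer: -1/2274 ≈ -0.00043975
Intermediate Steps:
T = 0 (T = ((0*(-3))*(-4))/8 = (0*(-4))/8 = (⅛)*0 = 0)
A = 1/2274 ≈ 0.00043975
a(x) = -186*x
a(T) - A = -186*0 - 1*1/2274 = 0 - 1/2274 = -1/2274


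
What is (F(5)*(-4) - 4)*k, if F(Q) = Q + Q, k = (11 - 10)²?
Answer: -44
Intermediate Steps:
k = 1 (k = 1² = 1)
F(Q) = 2*Q
(F(5)*(-4) - 4)*k = ((2*5)*(-4) - 4)*1 = (10*(-4) - 4)*1 = (-40 - 4)*1 = -44*1 = -44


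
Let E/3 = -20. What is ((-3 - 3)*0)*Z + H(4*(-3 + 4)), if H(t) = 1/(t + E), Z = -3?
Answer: -1/56 ≈ -0.017857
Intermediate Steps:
E = -60 (E = 3*(-20) = -60)
H(t) = 1/(-60 + t) (H(t) = 1/(t - 60) = 1/(-60 + t))
((-3 - 3)*0)*Z + H(4*(-3 + 4)) = ((-3 - 3)*0)*(-3) + 1/(-60 + 4*(-3 + 4)) = -6*0*(-3) + 1/(-60 + 4*1) = 0*(-3) + 1/(-60 + 4) = 0 + 1/(-56) = 0 - 1/56 = -1/56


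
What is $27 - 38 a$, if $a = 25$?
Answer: $-923$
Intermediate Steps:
$27 - 38 a = 27 - 950 = -923$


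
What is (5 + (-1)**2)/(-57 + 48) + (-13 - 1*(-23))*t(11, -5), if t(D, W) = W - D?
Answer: -482/3 ≈ -160.67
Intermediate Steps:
(5 + (-1)**2)/(-57 + 48) + (-13 - 1*(-23))*t(11, -5) = (5 + (-1)**2)/(-57 + 48) + (-13 - 1*(-23))*(-5 - 1*11) = (5 + 1)/(-9) + (-13 + 23)*(-5 - 11) = 6*(-1/9) + 10*(-16) = -2/3 - 160 = -482/3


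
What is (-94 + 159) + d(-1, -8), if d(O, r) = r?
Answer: 57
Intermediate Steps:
(-94 + 159) + d(-1, -8) = (-94 + 159) - 8 = 65 - 8 = 57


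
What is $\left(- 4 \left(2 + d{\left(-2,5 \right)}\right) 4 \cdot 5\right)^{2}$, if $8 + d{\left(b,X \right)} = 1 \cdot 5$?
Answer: $6400$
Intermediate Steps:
$d{\left(b,X \right)} = -3$ ($d{\left(b,X \right)} = -8 + 1 \cdot 5 = -8 + 5 = -3$)
$\left(- 4 \left(2 + d{\left(-2,5 \right)}\right) 4 \cdot 5\right)^{2} = \left(- 4 \left(2 - 3\right) 4 \cdot 5\right)^{2} = \left(- 4 \left(\left(-1\right) 4\right) 5\right)^{2} = \left(\left(-4\right) \left(-4\right) 5\right)^{2} = \left(16 \cdot 5\right)^{2} = 80^{2} = 6400$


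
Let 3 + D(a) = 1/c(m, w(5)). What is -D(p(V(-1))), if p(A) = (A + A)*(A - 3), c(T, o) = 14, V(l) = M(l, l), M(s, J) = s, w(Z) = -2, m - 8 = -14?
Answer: 41/14 ≈ 2.9286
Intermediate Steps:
m = -6 (m = 8 - 14 = -6)
V(l) = l
p(A) = 2*A*(-3 + A) (p(A) = (2*A)*(-3 + A) = 2*A*(-3 + A))
D(a) = -41/14 (D(a) = -3 + 1/14 = -41/14)
-D(p(V(-1))) = -1*(-41/14) = 41/14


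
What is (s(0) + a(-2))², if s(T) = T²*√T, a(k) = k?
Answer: 4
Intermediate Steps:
s(T) = T^(5/2)
(s(0) + a(-2))² = (0^(5/2) - 2)² = (0 - 2)² = (-2)² = 4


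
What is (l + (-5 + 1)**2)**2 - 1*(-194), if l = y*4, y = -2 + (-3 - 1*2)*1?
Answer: 338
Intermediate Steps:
y = -7 (y = -2 + (-3 - 2)*1 = -2 - 5*1 = -2 - 5 = -7)
l = -28 (l = -7*4 = -28)
(l + (-5 + 1)**2)**2 - 1*(-194) = (-28 + (-5 + 1)**2)**2 - 1*(-194) = (-28 + (-4)**2)**2 + 194 = (-28 + 16)**2 + 194 = (-12)**2 + 194 = 144 + 194 = 338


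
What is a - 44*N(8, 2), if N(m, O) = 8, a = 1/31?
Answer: -10911/31 ≈ -351.97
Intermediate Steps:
a = 1/31 ≈ 0.032258
a - 44*N(8, 2) = 1/31 - 44*8 = 1/31 - 352 = -10911/31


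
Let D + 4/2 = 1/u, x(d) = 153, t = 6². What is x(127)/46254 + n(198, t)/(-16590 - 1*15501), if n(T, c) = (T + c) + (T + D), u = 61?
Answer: -304594457/30181521318 ≈ -0.010092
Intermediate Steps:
t = 36
D = -121/61 (D = -2 + 1/61 = -121/61 ≈ -1.9836)
n(T, c) = -121/61 + c + 2*T (n(T, c) = (T + c) + (T - 121/61) = (T + c) + (-121/61 + T) = -121/61 + c + 2*T)
x(127)/46254 + n(198, t)/(-16590 - 1*15501) = 153/46254 + (-121/61 + 36 + 2*198)/(-16590 - 1*15501) = 153*(1/46254) + (-121/61 + 36 + 396)/(-16590 - 15501) = 51/15418 + (26231/61)/(-32091) = 51/15418 + (26231/61)*(-1/32091) = 51/15418 - 26231/1957551 = -304594457/30181521318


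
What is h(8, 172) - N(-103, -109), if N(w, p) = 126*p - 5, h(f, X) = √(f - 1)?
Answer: 13739 + √7 ≈ 13742.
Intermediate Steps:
h(f, X) = √(-1 + f)
N(w, p) = -5 + 126*p
h(8, 172) - N(-103, -109) = √(-1 + 8) - (-5 + 126*(-109)) = √7 - (-5 - 13734) = √7 - 1*(-13739) = √7 + 13739 = 13739 + √7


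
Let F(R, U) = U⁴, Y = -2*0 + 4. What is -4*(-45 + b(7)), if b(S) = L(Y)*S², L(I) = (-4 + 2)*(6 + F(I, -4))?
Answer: 102884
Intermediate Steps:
Y = 4 (Y = 0 + 4 = 4)
L(I) = -524 (L(I) = (-4 + 2)*(6 + (-4)⁴) = -2*(6 + 256) = -2*262 = -524)
b(S) = -524*S²
-4*(-45 + b(7)) = -4*(-45 - 524*7²) = -4*(-45 - 524*49) = -4*(-45 - 25676) = -4*(-25721) = 102884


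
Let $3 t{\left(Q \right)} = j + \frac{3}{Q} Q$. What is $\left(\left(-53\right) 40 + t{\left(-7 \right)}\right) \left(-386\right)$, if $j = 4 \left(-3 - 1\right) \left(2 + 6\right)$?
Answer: $\frac{2503210}{3} \approx 8.344 \cdot 10^{5}$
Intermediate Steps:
$j = -128$ ($j = 4 \left(-4\right) 8 = \left(-16\right) 8 = -128$)
$t{\left(Q \right)} = - \frac{125}{3}$ ($t{\left(Q \right)} = \frac{-128 + \frac{3}{Q} Q}{3} = \frac{-128 + 3}{3} = \frac{1}{3} \left(-125\right) = - \frac{125}{3}$)
$\left(\left(-53\right) 40 + t{\left(-7 \right)}\right) \left(-386\right) = \left(\left(-53\right) 40 - \frac{125}{3}\right) \left(-386\right) = \left(-2120 - \frac{125}{3}\right) \left(-386\right) = \left(- \frac{6485}{3}\right) \left(-386\right) = \frac{2503210}{3}$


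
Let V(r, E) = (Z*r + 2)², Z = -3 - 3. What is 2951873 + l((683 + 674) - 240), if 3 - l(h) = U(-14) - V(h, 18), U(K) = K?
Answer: 47841890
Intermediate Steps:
Z = -6
V(r, E) = (2 - 6*r)² (V(r, E) = (-6*r + 2)² = (2 - 6*r)²)
l(h) = 17 + 4*(-1 + 3*h)² (l(h) = 3 - (-14 - 4*(-1 + 3*h)²) = 3 + (14 + 4*(-1 + 3*h)²) = 17 + 4*(-1 + 3*h)²)
2951873 + l((683 + 674) - 240) = 2951873 + (17 + 4*(-1 + 3*((683 + 674) - 240))²) = 2951873 + (17 + 4*(-1 + 3*(1357 - 240))²) = 2951873 + (17 + 4*(-1 + 3*1117)²) = 2951873 + (17 + 4*(-1 + 3351)²) = 2951873 + (17 + 4*3350²) = 2951873 + (17 + 4*11222500) = 2951873 + (17 + 44890000) = 2951873 + 44890017 = 47841890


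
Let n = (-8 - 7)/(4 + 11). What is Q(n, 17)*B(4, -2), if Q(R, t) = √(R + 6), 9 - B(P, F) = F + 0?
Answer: 11*√5 ≈ 24.597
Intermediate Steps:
B(P, F) = 9 - F (B(P, F) = 9 - (F + 0) = 9 - F)
n = -1 (n = -15/15 = -15*1/15 = -1)
Q(R, t) = √(6 + R)
Q(n, 17)*B(4, -2) = √(6 - 1)*(9 - 1*(-2)) = √5*(9 + 2) = √5*11 = 11*√5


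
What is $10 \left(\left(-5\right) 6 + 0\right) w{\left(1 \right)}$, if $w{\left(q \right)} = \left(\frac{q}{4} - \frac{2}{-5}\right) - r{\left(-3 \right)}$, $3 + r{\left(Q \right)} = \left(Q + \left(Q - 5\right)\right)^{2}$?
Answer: $35205$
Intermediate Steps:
$r{\left(Q \right)} = -3 + \left(-5 + 2 Q\right)^{2}$ ($r{\left(Q \right)} = -3 + \left(Q + \left(Q - 5\right)\right)^{2} = -3 + \left(Q + \left(-5 + Q\right)\right)^{2} = -3 + \left(-5 + 2 Q\right)^{2}$)
$w{\left(q \right)} = - \frac{588}{5} + \frac{q}{4}$ ($w{\left(q \right)} = \left(\frac{q}{4} - \frac{2}{-5}\right) - \left(-3 + \left(-5 + 2 \left(-3\right)\right)^{2}\right) = \left(q \frac{1}{4} - - \frac{2}{5}\right) - \left(-3 + \left(-5 - 6\right)^{2}\right) = \left(\frac{q}{4} + \frac{2}{5}\right) - \left(-3 + \left(-11\right)^{2}\right) = \left(\frac{2}{5} + \frac{q}{4}\right) - \left(-3 + 121\right) = \left(\frac{2}{5} + \frac{q}{4}\right) - 118 = - \frac{588}{5} + \frac{q}{4}$)
$10 \left(\left(-5\right) 6 + 0\right) w{\left(1 \right)} = 10 \left(\left(-5\right) 6 + 0\right) \left(- \frac{588}{5} + \frac{1}{4} \cdot 1\right) = 10 \left(-30 + 0\right) \left(- \frac{588}{5} + \frac{1}{4}\right) = 10 \left(-30\right) \left(- \frac{2347}{20}\right) = \left(-300\right) \left(- \frac{2347}{20}\right) = 35205$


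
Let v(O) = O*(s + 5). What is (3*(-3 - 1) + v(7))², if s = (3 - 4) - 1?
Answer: 81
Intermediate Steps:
s = -2 (s = -1 - 1 = -2)
v(O) = 3*O (v(O) = O*(-2 + 5) = O*3 = 3*O)
(3*(-3 - 1) + v(7))² = (3*(-3 - 1) + 3*7)² = (3*(-4) + 21)² = (-12 + 21)² = 9² = 81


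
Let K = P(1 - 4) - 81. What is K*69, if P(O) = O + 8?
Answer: -5244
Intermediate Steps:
P(O) = 8 + O
K = -76 (K = (8 + (1 - 4)) - 81 = (8 - 3) - 81 = 5 - 81 = -76)
K*69 = -76*69 = -5244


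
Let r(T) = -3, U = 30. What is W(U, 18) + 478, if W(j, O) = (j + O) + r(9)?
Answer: 523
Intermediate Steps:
W(j, O) = -3 + O + j (W(j, O) = (j + O) - 3 = (O + j) - 3 = -3 + O + j)
W(U, 18) + 478 = (-3 + 18 + 30) + 478 = 45 + 478 = 523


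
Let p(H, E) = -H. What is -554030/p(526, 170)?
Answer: 277015/263 ≈ 1053.3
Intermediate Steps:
-554030/p(526, 170) = -554030/((-1*526)) = -554030/(-526) = -554030*(-1/526) = 277015/263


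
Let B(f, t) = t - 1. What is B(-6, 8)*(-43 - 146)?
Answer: -1323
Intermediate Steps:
B(f, t) = -1 + t
B(-6, 8)*(-43 - 146) = (-1 + 8)*(-43 - 146) = 7*(-189) = -1323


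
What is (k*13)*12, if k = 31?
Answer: 4836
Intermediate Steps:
(k*13)*12 = (31*13)*12 = 403*12 = 4836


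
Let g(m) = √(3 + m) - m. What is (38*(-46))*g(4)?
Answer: 6992 - 1748*√7 ≈ 2367.2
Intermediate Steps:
(38*(-46))*g(4) = (38*(-46))*(√(3 + 4) - 1*4) = -1748*(√7 - 4) = -1748*(-4 + √7) = 6992 - 1748*√7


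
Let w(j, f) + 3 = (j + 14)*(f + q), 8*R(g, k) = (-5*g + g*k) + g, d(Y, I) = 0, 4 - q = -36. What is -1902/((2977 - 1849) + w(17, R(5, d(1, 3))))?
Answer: -1268/1525 ≈ -0.83148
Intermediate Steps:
q = 40 (q = 4 - 1*(-36) = 4 + 36 = 40)
R(g, k) = -g/2 + g*k/8 (R(g, k) = ((-5*g + g*k) + g)/8 = (-4*g + g*k)/8 = -g/2 + g*k/8)
w(j, f) = -3 + (14 + j)*(40 + f) (w(j, f) = -3 + (j + 14)*(f + 40) = -3 + (14 + j)*(40 + f))
-1902/((2977 - 1849) + w(17, R(5, d(1, 3)))) = -1902/((2977 - 1849) + (557 + 14*((1/8)*5*(-4 + 0)) + 40*17 + ((1/8)*5*(-4 + 0))*17)) = -1902/(1128 + (557 + 14*((1/8)*5*(-4)) + 680 + ((1/8)*5*(-4))*17)) = -1902/(1128 + (557 + 14*(-5/2) + 680 - 5/2*17)) = -1902/(1128 + (557 - 35 + 680 - 85/2)) = -1902/(1128 + 2319/2) = -1902/4575/2 = -1902*2/4575 = -1268/1525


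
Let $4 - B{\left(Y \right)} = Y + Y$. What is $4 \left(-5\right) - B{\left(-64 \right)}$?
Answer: $-152$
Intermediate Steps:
$B{\left(Y \right)} = 4 - 2 Y$ ($B{\left(Y \right)} = 4 - \left(Y + Y\right) = 4 - 2 Y$)
$4 \left(-5\right) - B{\left(-64 \right)} = 4 \left(-5\right) - \left(4 - -128\right) = -20 - \left(4 + 128\right) = -20 - 132 = -152$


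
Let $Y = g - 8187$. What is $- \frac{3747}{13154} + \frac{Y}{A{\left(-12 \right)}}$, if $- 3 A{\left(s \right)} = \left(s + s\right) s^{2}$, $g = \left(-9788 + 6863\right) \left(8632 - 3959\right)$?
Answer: $- \frac{3748078879}{315696} \approx -11872.0$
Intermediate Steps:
$g = -13668525$ ($g = \left(-2925\right) 4673 = -13668525$)
$A{\left(s \right)} = - \frac{2 s^{3}}{3}$ ($A{\left(s \right)} = - \frac{\left(s + s\right) s^{2}}{3} = - \frac{2 s s^{2}}{3} = - \frac{2 s^{3}}{3}$)
$Y = -13676712$ ($Y = -13668525 - 8187 = -13676712$)
$- \frac{3747}{13154} + \frac{Y}{A{\left(-12 \right)}} = - \frac{3747}{13154} - \frac{13676712}{\left(- \frac{2}{3}\right) \left(-12\right)^{3}} = \left(-3747\right) \frac{1}{13154} - \frac{13676712}{\left(- \frac{2}{3}\right) \left(-1728\right)} = - \frac{3747}{13154} - \frac{13676712}{1152} = - \frac{3747}{13154} - \frac{569863}{48} = - \frac{3748078879}{315696}$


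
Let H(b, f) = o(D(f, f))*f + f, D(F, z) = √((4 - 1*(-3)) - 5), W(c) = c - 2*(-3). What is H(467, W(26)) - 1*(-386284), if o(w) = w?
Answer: 386316 + 32*√2 ≈ 3.8636e+5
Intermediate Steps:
W(c) = 6 + c (W(c) = c + 6 = 6 + c)
D(F, z) = √2 (D(F, z) = √((4 + 3) - 5) = √(7 - 5) = √2)
H(b, f) = f + f*√2 (H(b, f) = √2*f + f = f*√2 + f = f + f*√2)
H(467, W(26)) - 1*(-386284) = (6 + 26)*(1 + √2) - 1*(-386284) = 32*(1 + √2) + 386284 = (32 + 32*√2) + 386284 = 386316 + 32*√2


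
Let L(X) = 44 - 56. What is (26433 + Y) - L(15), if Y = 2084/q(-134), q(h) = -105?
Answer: 2774641/105 ≈ 26425.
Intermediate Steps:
L(X) = -12
Y = -2084/105 (Y = 2084/(-105) = 2084*(-1/105) = -2084/105 ≈ -19.848)
(26433 + Y) - L(15) = (26433 - 2084/105) - 1*(-12) = 2773381/105 + 12 = 2774641/105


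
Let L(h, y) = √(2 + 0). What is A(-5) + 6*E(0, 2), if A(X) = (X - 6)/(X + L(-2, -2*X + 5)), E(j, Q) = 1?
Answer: 193/23 + 11*√2/23 ≈ 9.0677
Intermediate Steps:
L(h, y) = √2
A(X) = (-6 + X)/(X + √2) (A(X) = (X - 6)/(X + √2) = (-6 + X)/(X + √2))
A(-5) + 6*E(0, 2) = (-6 - 5)/(-5 + √2) + 6*1 = -11/(-5 + √2) + 6 = 6 - 11/(-5 + √2)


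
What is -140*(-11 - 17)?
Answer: 3920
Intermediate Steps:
-140*(-11 - 17) = -140*(-28) = 3920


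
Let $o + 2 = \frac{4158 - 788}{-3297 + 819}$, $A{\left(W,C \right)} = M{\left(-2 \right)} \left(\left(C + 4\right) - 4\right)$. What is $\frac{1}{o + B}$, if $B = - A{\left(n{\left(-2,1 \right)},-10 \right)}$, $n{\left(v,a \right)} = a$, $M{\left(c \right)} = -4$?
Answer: $- \frac{1239}{53723} \approx -0.023063$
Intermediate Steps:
$A{\left(W,C \right)} = - 4 C$ ($A{\left(W,C \right)} = - 4 \left(\left(C + 4\right) - 4\right) = - 4 \left(\left(4 + C\right) - 4\right) = - 4 C$)
$B = -40$ ($B = - \left(-4\right) \left(-10\right) = \left(-1\right) 40 = -40$)
$o = - \frac{4163}{1239}$ ($o = -2 + \frac{4158 - 788}{-3297 + 819} = -2 + \frac{3370}{-2478} = -2 + 3370 \left(- \frac{1}{2478}\right) = -2 - \frac{1685}{1239} = - \frac{4163}{1239} \approx -3.36$)
$\frac{1}{o + B} = \frac{1}{- \frac{4163}{1239} - 40} = \frac{1}{- \frac{53723}{1239}} = - \frac{1239}{53723}$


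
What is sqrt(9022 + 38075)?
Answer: 3*sqrt(5233) ≈ 217.02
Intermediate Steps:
sqrt(9022 + 38075) = sqrt(47097) = 3*sqrt(5233)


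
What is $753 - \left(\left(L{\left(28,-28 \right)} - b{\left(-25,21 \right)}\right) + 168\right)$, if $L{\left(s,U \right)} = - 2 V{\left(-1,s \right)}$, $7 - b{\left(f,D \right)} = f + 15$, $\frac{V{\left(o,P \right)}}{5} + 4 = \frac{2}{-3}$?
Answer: $\frac{1666}{3} \approx 555.33$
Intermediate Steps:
$V{\left(o,P \right)} = - \frac{70}{3}$ ($V{\left(o,P \right)} = -20 + 5 \frac{2}{-3} = -20 + 5 \cdot 2 \left(- \frac{1}{3}\right) = -20 + 5 \left(- \frac{2}{3}\right) = -20 - \frac{10}{3} = - \frac{70}{3}$)
$b{\left(f,D \right)} = -8 - f$ ($b{\left(f,D \right)} = 7 - \left(f + 15\right) = 7 - \left(15 + f\right) = -8 - f$)
$L{\left(s,U \right)} = \frac{140}{3}$ ($L{\left(s,U \right)} = \left(-2\right) \left(- \frac{70}{3}\right) = \frac{140}{3}$)
$753 - \left(\left(L{\left(28,-28 \right)} - b{\left(-25,21 \right)}\right) + 168\right) = 753 - \left(\left(\frac{140}{3} - \left(-8 - -25\right)\right) + 168\right) = 753 - \left(\left(\frac{140}{3} - \left(-8 + 25\right)\right) + 168\right) = 753 - \left(\left(\frac{140}{3} - 17\right) + 168\right) = 753 - \left(\frac{89}{3} + 168\right) = 753 - \frac{593}{3} = \frac{1666}{3}$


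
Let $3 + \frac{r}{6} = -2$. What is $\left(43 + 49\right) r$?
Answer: $-2760$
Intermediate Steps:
$r = -30$ ($r = -18 + 6 \left(-2\right) = -18 - 12 = -30$)
$\left(43 + 49\right) r = \left(43 + 49\right) \left(-30\right) = 92 \left(-30\right) = -2760$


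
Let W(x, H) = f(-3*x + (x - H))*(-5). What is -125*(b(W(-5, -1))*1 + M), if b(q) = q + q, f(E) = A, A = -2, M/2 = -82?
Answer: 18000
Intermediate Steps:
M = -164 (M = 2*(-82) = -164)
f(E) = -2
W(x, H) = 10 (W(x, H) = -2*(-5) = 10)
b(q) = 2*q
-125*(b(W(-5, -1))*1 + M) = -125*((2*10)*1 - 164) = -125*(20*1 - 164) = -125*(20 - 164) = -125*(-144) = 18000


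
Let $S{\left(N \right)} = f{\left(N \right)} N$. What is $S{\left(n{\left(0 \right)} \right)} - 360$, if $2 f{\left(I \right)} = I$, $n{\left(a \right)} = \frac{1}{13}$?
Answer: $- \frac{121679}{338} \approx -360.0$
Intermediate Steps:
$n{\left(a \right)} = \frac{1}{13}$
$f{\left(I \right)} = \frac{I}{2}$
$S{\left(N \right)} = \frac{N^{2}}{2}$ ($S{\left(N \right)} = \frac{N}{2} N = \frac{N^{2}}{2}$)
$S{\left(n{\left(0 \right)} \right)} - 360 = \frac{1}{2 \cdot 169} - 360 = \frac{1}{2} \cdot \frac{1}{169} - 360 = \frac{1}{338} - 360 = - \frac{121679}{338}$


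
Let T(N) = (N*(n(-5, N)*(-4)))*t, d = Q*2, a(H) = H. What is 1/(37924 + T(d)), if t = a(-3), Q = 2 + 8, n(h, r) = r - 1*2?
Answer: 1/42244 ≈ 2.3672e-5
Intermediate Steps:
n(h, r) = -2 + r (n(h, r) = r - 2 = -2 + r)
Q = 10
t = -3
d = 20 (d = 10*2 = 20)
T(N) = -3*N*(8 - 4*N) (T(N) = (N*((-2 + N)*(-4)))*(-3) = (N*(8 - 4*N))*(-3) = -3*N*(8 - 4*N))
1/(37924 + T(d)) = 1/(37924 + 12*20*(-2 + 20)) = 1/(37924 + 12*20*18) = 1/(37924 + 4320) = 1/42244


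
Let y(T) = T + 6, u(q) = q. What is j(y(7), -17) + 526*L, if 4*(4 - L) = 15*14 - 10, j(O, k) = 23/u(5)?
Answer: -120957/5 ≈ -24191.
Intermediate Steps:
y(T) = 6 + T
j(O, k) = 23/5
L = -46 (L = 4 - (15*14 - 10)/4 = 4 - (210 - 10)/4 = 4 - ¼*200 = 4 - 50 = -46)
j(y(7), -17) + 526*L = 23/5 + 526*(-46) = 23/5 - 24196 = -120957/5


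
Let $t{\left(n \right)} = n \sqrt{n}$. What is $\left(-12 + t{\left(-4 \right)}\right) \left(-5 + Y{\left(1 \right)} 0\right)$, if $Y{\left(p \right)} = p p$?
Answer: $60 + 40 i \approx 60.0 + 40.0 i$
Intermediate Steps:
$t{\left(n \right)} = n^{\frac{3}{2}}$
$Y{\left(p \right)} = p^{2}$
$\left(-12 + t{\left(-4 \right)}\right) \left(-5 + Y{\left(1 \right)} 0\right) = \left(-12 + \left(-4\right)^{\frac{3}{2}}\right) \left(-5 + 1^{2} \cdot 0\right) = \left(-12 - 8 i\right) \left(-5 + 1 \cdot 0\right) = \left(-12 - 8 i\right) \left(-5 + 0\right) = \left(-12 - 8 i\right) \left(-5\right) = 60 + 40 i$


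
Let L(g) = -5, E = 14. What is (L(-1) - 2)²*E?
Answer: 686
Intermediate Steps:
(L(-1) - 2)²*E = (-5 - 2)²*14 = (-7)²*14 = 49*14 = 686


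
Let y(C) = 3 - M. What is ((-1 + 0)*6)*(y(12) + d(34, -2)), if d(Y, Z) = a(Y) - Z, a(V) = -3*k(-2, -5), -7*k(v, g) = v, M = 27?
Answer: 960/7 ≈ 137.14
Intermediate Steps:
k(v, g) = -v/7
a(V) = -6/7 (a(V) = -(-3)*(-2)/7 = -3*2/7 = -6/7)
y(C) = -24 (y(C) = 3 - 1*27 = 3 - 27 = -24)
d(Y, Z) = -6/7 - Z
((-1 + 0)*6)*(y(12) + d(34, -2)) = ((-1 + 0)*6)*(-24 + (-6/7 - 1*(-2))) = (-1*6)*(-24 + (-6/7 + 2)) = -6*(-24 + 8/7) = -6*(-160/7) = 960/7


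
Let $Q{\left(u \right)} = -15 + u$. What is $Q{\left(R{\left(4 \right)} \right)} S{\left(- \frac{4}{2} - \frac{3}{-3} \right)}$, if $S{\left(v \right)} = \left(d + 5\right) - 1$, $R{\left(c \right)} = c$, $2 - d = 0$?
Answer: $-66$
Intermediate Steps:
$d = 2$ ($d = 2 - 0 = 2 + 0 = 2$)
$S{\left(v \right)} = 6$ ($S{\left(v \right)} = \left(2 + 5\right) - 1 = 7 - 1 = 6$)
$Q{\left(R{\left(4 \right)} \right)} S{\left(- \frac{4}{2} - \frac{3}{-3} \right)} = \left(-15 + 4\right) 6 = \left(-11\right) 6 = -66$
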